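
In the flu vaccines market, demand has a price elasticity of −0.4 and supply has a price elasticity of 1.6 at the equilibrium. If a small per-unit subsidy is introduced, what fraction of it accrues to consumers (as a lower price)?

For a small subsidy around the equilibrium, the benefit split depends on the relative slopes, which at a point are proportional to the elasticities.
Buyer share = εs/(εs + |εd|) = 1.6/(1.6 + 0.4) = 0.8; seller share = |εd|/(εs + |εd|) = 0.2.

Consumer share = 0.8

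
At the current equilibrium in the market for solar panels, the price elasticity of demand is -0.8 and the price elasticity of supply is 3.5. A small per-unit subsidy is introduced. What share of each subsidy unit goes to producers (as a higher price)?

For a small subsidy around the equilibrium, the benefit split depends on the relative slopes, which at a point are proportional to the elasticities.
Buyer share = εs/(εs + |εd|) = 3.5/(3.5 + 0.8) = 35/43; seller share = |εd|/(εs + |εd|) = 8/43.
So producers capture 8/43 of the subsidy.

Producer share = 8/43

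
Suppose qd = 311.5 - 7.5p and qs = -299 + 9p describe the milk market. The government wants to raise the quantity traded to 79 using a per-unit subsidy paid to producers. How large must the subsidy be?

At q = 79, invert demand for the buyer price: pb = (311.5 − 79)/7.5 = 31; invert supply for the seller price: ps = (79 − (-299))/9 = 42.
The subsidy must fill the gap: s = ps − pb = 42 − 31 = 11.

Required subsidy s = 11 per unit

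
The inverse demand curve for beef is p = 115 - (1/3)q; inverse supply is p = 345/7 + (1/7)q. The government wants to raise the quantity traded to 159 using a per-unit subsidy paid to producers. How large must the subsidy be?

At q = 159, from the demand curve buyers pay pb = 115 − (1/3)·159 = 62; from the supply curve sellers need ps = 345/7 + (1/7)·159 = 72.
The subsidy must fill the gap: s = ps − pb = 72 − 62 = 10.

Required subsidy s = 10 per unit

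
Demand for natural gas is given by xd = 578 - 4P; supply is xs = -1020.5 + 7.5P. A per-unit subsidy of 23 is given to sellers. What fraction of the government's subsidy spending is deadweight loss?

Pre-subsidy: 578 - 4P = -1020.5 + 7.5P gives P* = 139, x* = 22.
With the subsidy, sellers receive Ps = Pb + 23 for each unit, where Pb is the price buyers pay.
Supply in terms of Pb becomes xs = -1020.5 + 7.5(Pb + 23) = -848 + 7.5Pb. Setting this equal to demand: 578 - 4Pb = -848 + 7.5Pb, so Pb = 124.
Sellers receive Ps = 124 + 23 = 147; x' = 578 − 4·124 = 82.
ΔCS = ½(22 + 82)(139 − 124) = 780; ΔPS = ½(22 + 82)(147 − 139) = 416.
Government spending = 23 × 82 = 1886.
DWL = ½ × 23 × (82 − 22) = 690; fraction = 690 / 1886 = 15/41.

DWL / government spending = 15/41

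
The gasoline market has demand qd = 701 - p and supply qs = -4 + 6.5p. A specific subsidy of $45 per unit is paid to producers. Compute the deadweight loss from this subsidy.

Deadweight loss = $877.5

Pre-subsidy: 701 - p = -4 + 6.5p gives p* = 94, q* = 607.
With the subsidy, sellers receive ps = pb + 45 for each unit, where pb is the price buyers pay.
Supply in terms of pb becomes qs = -4 + 6.5(pb + 45) = 288.5 + 6.5pb. Setting this equal to demand: 701 - pb = 288.5 + 6.5pb, so pb = 55.
Sellers receive ps = 55 + 45 = 100; q' = 701 − 1·55 = 646.
The subsidy expands output by 646 − 607 = 39 past the efficient level; on those units the gap between marginal cost and willingness to pay runs from 0 up to 45.
DWL = ½ × 45 × 39 = 877.5.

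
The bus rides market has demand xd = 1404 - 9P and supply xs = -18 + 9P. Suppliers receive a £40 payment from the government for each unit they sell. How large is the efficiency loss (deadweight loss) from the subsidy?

Deadweight loss = £3600

Pre-subsidy: 1404 - 9P = -18 + 9P gives P* = 79, x* = 693.
With the subsidy, sellers receive Ps = Pb + 40 for each unit, where Pb is the price buyers pay.
Supply in terms of Pb becomes xs = -18 + 9(Pb + 40) = 342 + 9Pb. Setting this equal to demand: 1404 - 9Pb = 342 + 9Pb, so Pb = 59.
Sellers receive Ps = 59 + 40 = 99; x' = 1404 − 9·59 = 873.
The subsidy expands output by 873 − 693 = 180 past the efficient level; on those units the gap between marginal cost and willingness to pay runs from 0 up to 40.
DWL = ½ × 40 × 180 = 3600.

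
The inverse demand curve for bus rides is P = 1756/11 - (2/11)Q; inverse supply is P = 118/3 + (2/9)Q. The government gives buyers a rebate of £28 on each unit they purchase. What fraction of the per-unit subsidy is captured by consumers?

Pre-subsidy: 1756/11 - (2/11)Q = 118/3 + (2/9)Q gives Q* = 297.75 and P* = 105.5.
With the rebate, buyers effectively pay Pb = Ps − 28, where Ps is the price sellers receive.
On the curves, Pb = 1756/11 - (2/11)Q and Ps = 118/3 + (2/9)Q; the wedge Ps − Pb = 28 gives 118/3 + (2/9)Q − (1756/11 - (2/11)Q) = 28, so Q' = 367.05.
Then Pb = 1756/11 − (2/11)·367.05 = 92.9 and Ps = 118/3 + (2/9)·367.05 = 120.9.
Buyers' price falls by P* − Pb = 105.5 − 92.9 = 12.6; sellers' price rises by Ps − P* = 120.9 − 105.5 = 15.4.
So consumers capture 12.6/28 = 0.45 of each unit of subsidy.

Consumer share = 0.45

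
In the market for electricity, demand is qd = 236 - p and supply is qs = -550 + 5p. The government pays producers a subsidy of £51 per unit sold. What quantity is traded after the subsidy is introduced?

q' = 147.5

Pre-subsidy: 236 - p = -550 + 5p gives p* = 131, q* = 105.
With the subsidy, sellers receive ps = pb + 51 for each unit, where pb is the price buyers pay.
Supply in terms of pb becomes qs = -550 + 5(pb + 51) = -295 + 5pb. Setting this equal to demand: 236 - pb = -295 + 5pb, so pb = 88.5.
Sellers receive ps = 88.5 + 51 = 139.5; q' = 236 − 1·88.5 = 147.5.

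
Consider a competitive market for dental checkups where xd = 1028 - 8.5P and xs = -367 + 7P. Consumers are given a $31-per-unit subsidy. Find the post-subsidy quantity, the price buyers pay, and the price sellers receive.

x' = 382; buyers pay $76; sellers receive $107

Pre-subsidy: 1028 - 8.5P = -367 + 7P gives P* = 90, x* = 263.
With the rebate, buyers effectively pay Pb = Ps − 31, where Ps is the price sellers receive.
Demand in terms of Ps becomes xd = 1028 − 8.5(Ps − 31) = 1291.5 - 8.5Ps. Setting this equal to supply: 1291.5 - 8.5Ps = -367 + 7Ps, so Ps = 107.
Buyers pay Pb = 107 − 31 = 76; x' = -367 + 7·107 = 382.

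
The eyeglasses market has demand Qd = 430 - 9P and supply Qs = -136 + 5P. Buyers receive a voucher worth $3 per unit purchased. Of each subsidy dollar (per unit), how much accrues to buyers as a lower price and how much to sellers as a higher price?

Pre-subsidy: 430 - 9P = -136 + 5P gives P* = 283/7, Q* = 463/7.
With the rebate, buyers effectively pay Pb = Ps − 3, where Ps is the price sellers receive.
Demand in terms of Ps becomes Qd = 430 − 9(Ps − 3) = 457 - 9Ps. Setting this equal to supply: 457 - 9Ps = -136 + 5Ps, so Ps = 593/14.
Buyers pay Pb = 593/14 − 3 = 551/14; Q' = -136 + 5·(593/14) = 1061/14.
Buyers' price falls by P* − Pb = 283/7 − 551/14 = 15/14; sellers' price rises by Ps − P* = 593/14 − 283/7 = 27/14.

Buyers gain 15/14 per unit; sellers gain 27/14 per unit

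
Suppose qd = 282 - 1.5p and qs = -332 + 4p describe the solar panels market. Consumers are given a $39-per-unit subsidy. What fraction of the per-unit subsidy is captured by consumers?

Pre-subsidy: 282 - 1.5p = -332 + 4p gives p* = 1228/11, q* = 1260/11.
With the rebate, buyers effectively pay pb = ps − 39, where ps is the price sellers receive.
Demand in terms of ps becomes qd = 282 − 1.5(ps − 39) = 340.5 - 1.5ps. Setting this equal to supply: 340.5 - 1.5ps = -332 + 4ps, so ps = 1345/11.
Buyers pay pb = 1345/11 − 39 = 916/11; q' = -332 + 4·(1345/11) = 1728/11.
Buyers' price falls by p* − pb = 1228/11 − 916/11 = 312/11; sellers' price rises by ps − p* = 1345/11 − 1228/11 = 117/11.
So consumers capture (312/11)/39 = 8/11 of each unit of subsidy.

Consumer share = 8/11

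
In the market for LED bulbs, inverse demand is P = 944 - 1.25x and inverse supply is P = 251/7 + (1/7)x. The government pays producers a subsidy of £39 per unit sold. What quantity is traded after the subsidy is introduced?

x' = 680

Pre-subsidy: 944 - 1.25x = 251/7 + (1/7)x gives x* = 652 and P* = 129.
With the subsidy, sellers receive Ps = Pb + 39 for each unit, where Pb is the price buyers pay.
On the curves, Pb = 944 - 1.25x and Ps = 251/7 + (1/7)x; the wedge Ps − Pb = 39 gives 251/7 + (1/7)x − (944 - 1.25x) = 39, so x' = 680.
Then Pb = 944 − 1.25·680 = 94 and Ps = 251/7 + (1/7)·680 = 133.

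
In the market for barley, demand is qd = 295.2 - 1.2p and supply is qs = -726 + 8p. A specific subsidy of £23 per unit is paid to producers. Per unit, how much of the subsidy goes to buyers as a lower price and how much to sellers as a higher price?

Pre-subsidy: 295.2 - 1.2p = -726 + 8p gives p* = 111, q* = 162.
With the subsidy, sellers receive ps = pb + 23 for each unit, where pb is the price buyers pay.
Supply in terms of pb becomes qs = -726 + 8(pb + 23) = -542 + 8pb. Setting this equal to demand: 295.2 - 1.2pb = -542 + 8pb, so pb = 91.
Sellers receive ps = 91 + 23 = 114; q' = 295.2 − 1.2·91 = 186.
Buyers' price falls by p* − pb = 111 − 91 = 20; sellers' price rises by ps − p* = 114 − 111 = 3.

Buyers gain £20 per unit; sellers gain £3 per unit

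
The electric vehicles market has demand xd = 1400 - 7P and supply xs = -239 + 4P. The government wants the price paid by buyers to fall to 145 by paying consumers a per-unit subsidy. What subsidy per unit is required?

Required subsidy s = 11 per unit

At a buyer price of 145, quantity demanded is 1400 − 7·145 = 385.
Sellers supply 385 only when they receive Ps with -239 + 4·Ps = 385, i.e. Ps = 156.
s = Ps − Pb = 156 − 145 = 11.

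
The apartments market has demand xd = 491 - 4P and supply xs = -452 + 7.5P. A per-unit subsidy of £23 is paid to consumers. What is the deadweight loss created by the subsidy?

Pre-subsidy: 491 - 4P = -452 + 7.5P gives P* = 82, x* = 163.
With the rebate, buyers effectively pay Pb = Ps − 23, where Ps is the price sellers receive.
Demand in terms of Ps becomes xd = 491 − 4(Ps − 23) = 583 - 4Ps. Setting this equal to supply: 583 - 4Ps = -452 + 7.5Ps, so Ps = 90.
Buyers pay Pb = 90 − 23 = 67; x' = -452 + 7.5·90 = 223.
The subsidy expands output by 223 − 163 = 60 past the efficient level; on those units the gap between marginal cost and willingness to pay runs from 0 up to 23.
DWL = ½ × 23 × 60 = 690.

Deadweight loss = £690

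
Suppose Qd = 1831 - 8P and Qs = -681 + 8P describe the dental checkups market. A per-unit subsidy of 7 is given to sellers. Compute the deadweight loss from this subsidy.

Pre-subsidy: 1831 - 8P = -681 + 8P gives P* = 157, Q* = 575.
With the subsidy, sellers receive Ps = Pb + 7 for each unit, where Pb is the price buyers pay.
Supply in terms of Pb becomes Qs = -681 + 8(Pb + 7) = -625 + 8Pb. Setting this equal to demand: 1831 - 8Pb = -625 + 8Pb, so Pb = 153.5.
Sellers receive Ps = 153.5 + 7 = 160.5; Q' = 1831 − 8·153.5 = 603.
The subsidy expands output by 603 − 575 = 28 past the efficient level; on those units the gap between marginal cost and willingness to pay runs from 0 up to 7.
DWL = ½ × 7 × 28 = 98.

Deadweight loss = 98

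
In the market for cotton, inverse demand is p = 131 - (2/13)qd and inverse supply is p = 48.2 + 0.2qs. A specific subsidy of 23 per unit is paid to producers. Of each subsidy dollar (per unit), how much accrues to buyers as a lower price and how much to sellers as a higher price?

Pre-subsidy: 131 - (2/13)q = 48.2 + 0.2q gives q* = 234 and p* = 95.
With the subsidy, sellers receive ps = pb + 23 for each unit, where pb is the price buyers pay.
On the curves, pb = 131 - (2/13)q and ps = 48.2 + 0.2q; the wedge ps − pb = 23 gives 48.2 + 0.2q − (131 - (2/13)q) = 23, so q' = 299.
Then pb = 131 − (2/13)·299 = 85 and ps = 48.2 + 0.2·299 = 108.
Buyers' price falls by p* − pb = 95 − 85 = 10; sellers' price rises by ps − p* = 108 − 95 = 13.

Buyers gain 10 per unit; sellers gain 13 per unit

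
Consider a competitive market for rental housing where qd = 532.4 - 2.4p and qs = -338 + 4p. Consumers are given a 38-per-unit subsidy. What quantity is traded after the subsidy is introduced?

q' = 263

Pre-subsidy: 532.4 - 2.4p = -338 + 4p gives p* = 136, q* = 206.
With the rebate, buyers effectively pay pb = ps − 38, where ps is the price sellers receive.
Demand in terms of ps becomes qd = 532.4 − 2.4(ps − 38) = 623.6 - 2.4ps. Setting this equal to supply: 623.6 - 2.4ps = -338 + 4ps, so ps = 150.25.
Buyers pay pb = 150.25 − 38 = 112.25; q' = -338 + 4·150.25 = 263.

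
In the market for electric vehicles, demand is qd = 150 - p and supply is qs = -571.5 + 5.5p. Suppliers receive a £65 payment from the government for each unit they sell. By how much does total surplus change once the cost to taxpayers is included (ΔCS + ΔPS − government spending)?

Pre-subsidy: 150 - p = -571.5 + 5.5p gives p* = 111, q* = 39.
With the subsidy, sellers receive ps = pb + 65 for each unit, where pb is the price buyers pay.
Supply in terms of pb becomes qs = -571.5 + 5.5(pb + 65) = -214 + 5.5pb. Setting this equal to demand: 150 - pb = -214 + 5.5pb, so pb = 56.
Sellers receive ps = 56 + 65 = 121; q' = 150 − 1·56 = 94.
ΔCS = ½(39 + 94)(111 − 56) = 3657.5; ΔPS = ½(39 + 94)(121 − 111) = 665.
Government spending = 65 × 94 = 6110.
Net change = 3657.5 + 665 − 6110 = -1787.5. The loss equals the DWL triangle ½·65·55.

Net change in total surplus = -£1787.5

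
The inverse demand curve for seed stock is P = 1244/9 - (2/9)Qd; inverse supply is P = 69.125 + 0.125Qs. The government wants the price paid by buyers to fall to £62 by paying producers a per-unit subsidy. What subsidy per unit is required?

Required subsidy s = £50 per unit

At a buyer price of 62, quantity demanded is 622 − 4.5·62 = 343.
Sellers supply 343 only when they receive Ps = 69.125 + 0.125·343 = 112.
s = Ps − Pb = 112 − 62 = 50.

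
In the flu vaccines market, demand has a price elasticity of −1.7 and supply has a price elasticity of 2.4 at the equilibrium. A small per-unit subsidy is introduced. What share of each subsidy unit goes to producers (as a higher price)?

Producer share = 17/41

For a small subsidy around the equilibrium, the benefit split depends on the relative slopes, which at a point are proportional to the elasticities.
Buyer share = εs/(εs + |εd|) = 2.4/(2.4 + 1.7) = 24/41; seller share = |εd|/(εs + |εd|) = 17/41.
So producers capture 17/41 of the subsidy.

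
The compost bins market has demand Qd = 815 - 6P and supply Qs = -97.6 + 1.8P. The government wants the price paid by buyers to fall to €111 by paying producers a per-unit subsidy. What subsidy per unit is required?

At a buyer price of 111, quantity demanded is 815 − 6·111 = 149.
Sellers supply 149 only when they receive Ps with -97.6 + 1.8·Ps = 149, i.e. Ps = 137.
s = Ps − Pb = 137 − 111 = 26.

Required subsidy s = €26 per unit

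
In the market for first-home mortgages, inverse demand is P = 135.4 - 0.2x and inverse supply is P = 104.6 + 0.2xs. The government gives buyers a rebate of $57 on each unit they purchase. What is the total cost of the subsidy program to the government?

Pre-subsidy: 135.4 - 0.2x = 104.6 + 0.2x gives x* = 77 and P* = 120.
With the rebate, buyers effectively pay Pb = Ps − 57, where Ps is the price sellers receive.
On the curves, Pb = 135.4 - 0.2x and Ps = 104.6 + 0.2x; the wedge Ps − Pb = 57 gives 104.6 + 0.2x − (135.4 - 0.2x) = 57, so x' = 219.5.
Then Pb = 135.4 − 0.2·219.5 = 91.5 and Ps = 104.6 + 0.2·219.5 = 148.5.
Government outlay = subsidy × quantity = 57 × 219.5 = 12511.5.

Government cost = $12511.5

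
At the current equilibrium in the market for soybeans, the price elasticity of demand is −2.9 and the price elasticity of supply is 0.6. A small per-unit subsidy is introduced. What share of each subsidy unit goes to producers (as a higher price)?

Producer share = 29/35

For a small subsidy around the equilibrium, the benefit split depends on the relative slopes, which at a point are proportional to the elasticities.
Buyer share = εs/(εs + |εd|) = 0.6/(0.6 + 2.9) = 6/35; seller share = |εd|/(εs + |εd|) = 29/35.
So producers capture 29/35 of the subsidy.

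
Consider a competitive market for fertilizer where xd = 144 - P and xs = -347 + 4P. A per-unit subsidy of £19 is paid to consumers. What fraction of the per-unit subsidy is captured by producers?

Pre-subsidy: 144 - P = -347 + 4P gives P* = 98.2, x* = 45.8.
With the rebate, buyers effectively pay Pb = Ps − 19, where Ps is the price sellers receive.
Demand in terms of Ps becomes xd = 144 − 1(Ps − 19) = 163 - Ps. Setting this equal to supply: 163 - Ps = -347 + 4Ps, so Ps = 102.
Buyers pay Pb = 102 − 19 = 83; x' = -347 + 4·102 = 61.
Buyers' price falls by P* − Pb = 98.2 − 83 = 15.2; sellers' price rises by Ps − P* = 102 − 98.2 = 3.8.
So producers capture 3.8/19 = 0.2 of each unit of subsidy.

Producer share = 0.2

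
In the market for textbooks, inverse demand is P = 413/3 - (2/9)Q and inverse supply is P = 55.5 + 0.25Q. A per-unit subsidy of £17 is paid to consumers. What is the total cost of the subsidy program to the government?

Government cost = £3570

Pre-subsidy: 413/3 - (2/9)Q = 55.5 + 0.25Q gives Q* = 174 and P* = 99.
With the rebate, buyers effectively pay Pb = Ps − 17, where Ps is the price sellers receive.
On the curves, Pb = 413/3 - (2/9)Q and Ps = 55.5 + 0.25Q; the wedge Ps − Pb = 17 gives 55.5 + 0.25Q − (413/3 - (2/9)Q) = 17, so Q' = 210.
Then Pb = 413/3 − (2/9)·210 = 91 and Ps = 55.5 + 0.25·210 = 108.
Government outlay = subsidy × quantity = 17 × 210 = 3570.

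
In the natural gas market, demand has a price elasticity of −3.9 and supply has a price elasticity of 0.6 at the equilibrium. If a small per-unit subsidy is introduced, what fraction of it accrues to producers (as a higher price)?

Producer share = 13/15

For a small subsidy around the equilibrium, the benefit split depends on the relative slopes, which at a point are proportional to the elasticities.
Buyer share = εs/(εs + |εd|) = 0.6/(0.6 + 3.9) = 2/15; seller share = |εd|/(εs + |εd|) = 13/15.
So producers capture 13/15 of the subsidy.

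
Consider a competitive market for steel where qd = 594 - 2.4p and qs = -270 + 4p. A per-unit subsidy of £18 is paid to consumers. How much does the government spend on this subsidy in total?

Pre-subsidy: 594 - 2.4p = -270 + 4p gives p* = 135, q* = 270.
With the rebate, buyers effectively pay pb = ps − 18, where ps is the price sellers receive.
Demand in terms of ps becomes qd = 594 − 2.4(ps − 18) = 637.2 - 2.4ps. Setting this equal to supply: 637.2 - 2.4ps = -270 + 4ps, so ps = 141.75.
Buyers pay pb = 141.75 − 18 = 123.75; q' = -270 + 4·141.75 = 297.
Government outlay = subsidy × quantity = 18 × 297 = 5346.

Government cost = £5346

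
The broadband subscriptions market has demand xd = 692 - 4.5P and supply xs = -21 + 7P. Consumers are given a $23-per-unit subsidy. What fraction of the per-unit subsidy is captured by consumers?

Pre-subsidy: 692 - 4.5P = -21 + 7P gives P* = 62, x* = 413.
With the rebate, buyers effectively pay Pb = Ps − 23, where Ps is the price sellers receive.
Demand in terms of Ps becomes xd = 692 − 4.5(Ps − 23) = 795.5 - 4.5Ps. Setting this equal to supply: 795.5 - 4.5Ps = -21 + 7Ps, so Ps = 71.
Buyers pay Pb = 71 − 23 = 48; x' = -21 + 7·71 = 476.
Buyers' price falls by P* − Pb = 62 − 48 = 14; sellers' price rises by Ps − P* = 71 − 62 = 9.
So consumers capture 14/23 = 14/23 of each unit of subsidy.

Consumer share = 14/23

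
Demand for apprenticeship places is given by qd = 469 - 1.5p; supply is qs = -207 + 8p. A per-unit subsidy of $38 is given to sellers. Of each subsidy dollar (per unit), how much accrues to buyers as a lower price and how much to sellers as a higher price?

Buyers gain $32 per unit; sellers gain $6 per unit

Pre-subsidy: 469 - 1.5p = -207 + 8p gives p* = 1352/19, q* = 6883/19.
With the subsidy, sellers receive ps = pb + 38 for each unit, where pb is the price buyers pay.
Supply in terms of pb becomes qs = -207 + 8(pb + 38) = 97 + 8pb. Setting this equal to demand: 469 - 1.5pb = 97 + 8pb, so pb = 744/19.
Sellers receive ps = 744/19 + 38 = 1466/19; q' = 469 − 1.5·(744/19) = 7795/19.
Buyers' price falls by p* − pb = 1352/19 − 744/19 = 32; sellers' price rises by ps − p* = 1466/19 − 1352/19 = 6.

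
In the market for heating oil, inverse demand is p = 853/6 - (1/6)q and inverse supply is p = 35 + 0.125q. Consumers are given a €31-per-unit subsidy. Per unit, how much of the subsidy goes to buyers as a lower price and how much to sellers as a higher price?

Buyers gain 124/7 per unit; sellers gain 93/7 per unit

Pre-subsidy: 853/6 - (1/6)q = 35 + 0.125q gives q* = 2572/7 and p* = 1133/14.
With the rebate, buyers effectively pay pb = ps − 31, where ps is the price sellers receive.
On the curves, pb = 853/6 - (1/6)q and ps = 35 + 0.125q; the wedge ps − pb = 31 gives 35 + 0.125q − (853/6 - (1/6)q) = 31, so q' = 3316/7.
Then pb = 853/6 − (1/6)·(3316/7) = 885/14 and ps = 35 + 0.125·(3316/7) = 1319/14.
Buyers' price falls by p* − pb = 1133/14 − 885/14 = 124/7; sellers' price rises by ps − p* = 1319/14 − 1133/14 = 93/7.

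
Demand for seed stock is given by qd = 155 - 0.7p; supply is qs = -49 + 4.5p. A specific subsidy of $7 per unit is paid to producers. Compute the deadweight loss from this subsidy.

Pre-subsidy: 155 - 0.7p = -49 + 4.5p gives p* = 510/13, q* = 1658/13.
With the subsidy, sellers receive ps = pb + 7 for each unit, where pb is the price buyers pay.
Supply in terms of pb becomes qs = -49 + 4.5(pb + 7) = -17.5 + 4.5pb. Setting this equal to demand: 155 - 0.7pb = -17.5 + 4.5pb, so pb = 1725/52.
Sellers receive ps = 1725/52 + 7 = 2089/52; q' = 155 − 0.7·(1725/52) = 13705/104.
The subsidy expands output by 13705/104 − 1658/13 = 441/104 past the efficient level; on those units the gap between marginal cost and willingness to pay runs from 0 up to 7.
DWL = ½ × 7 × 441/104 = 3087/208.

Deadweight loss = 3087/208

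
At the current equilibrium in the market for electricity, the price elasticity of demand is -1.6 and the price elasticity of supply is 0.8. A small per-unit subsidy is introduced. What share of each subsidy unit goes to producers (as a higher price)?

Producer share = 2/3

For a small subsidy around the equilibrium, the benefit split depends on the relative slopes, which at a point are proportional to the elasticities.
Buyer share = εs/(εs + |εd|) = 0.8/(0.8 + 1.6) = 1/3; seller share = |εd|/(εs + |εd|) = 2/3.
So producers capture 2/3 of the subsidy.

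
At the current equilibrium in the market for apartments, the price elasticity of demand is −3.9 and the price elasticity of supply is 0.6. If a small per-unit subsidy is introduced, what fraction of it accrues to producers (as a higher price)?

For a small subsidy around the equilibrium, the benefit split depends on the relative slopes, which at a point are proportional to the elasticities.
Buyer share = εs/(εs + |εd|) = 0.6/(0.6 + 3.9) = 2/15; seller share = |εd|/(εs + |εd|) = 13/15.
So producers capture 13/15 of the subsidy.

Producer share = 13/15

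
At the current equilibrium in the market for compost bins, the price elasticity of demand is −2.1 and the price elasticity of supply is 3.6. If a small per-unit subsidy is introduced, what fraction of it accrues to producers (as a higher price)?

For a small subsidy around the equilibrium, the benefit split depends on the relative slopes, which at a point are proportional to the elasticities.
Buyer share = εs/(εs + |εd|) = 3.6/(3.6 + 2.1) = 12/19; seller share = |εd|/(εs + |εd|) = 7/19.
So producers capture 7/19 of the subsidy.

Producer share = 7/19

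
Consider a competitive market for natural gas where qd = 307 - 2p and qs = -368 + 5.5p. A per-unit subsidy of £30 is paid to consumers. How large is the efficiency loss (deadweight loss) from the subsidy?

Pre-subsidy: 307 - 2p = -368 + 5.5p gives p* = 90, q* = 127.
With the rebate, buyers effectively pay pb = ps − 30, where ps is the price sellers receive.
Demand in terms of ps becomes qd = 307 − 2(ps − 30) = 367 - 2ps. Setting this equal to supply: 367 - 2ps = -368 + 5.5ps, so ps = 98.
Buyers pay pb = 98 − 30 = 68; q' = -368 + 5.5·98 = 171.
The subsidy expands output by 171 − 127 = 44 past the efficient level; on those units the gap between marginal cost and willingness to pay runs from 0 up to 30.
DWL = ½ × 30 × 44 = 660.

Deadweight loss = £660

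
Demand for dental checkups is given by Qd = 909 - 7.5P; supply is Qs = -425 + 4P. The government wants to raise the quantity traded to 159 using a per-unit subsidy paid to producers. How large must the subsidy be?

At Q = 159, invert demand for the buyer price: Pb = (909 − 159)/7.5 = 100; invert supply for the seller price: Ps = (159 − (-425))/4 = 146.
The subsidy must fill the gap: s = Ps − Pb = 146 − 100 = 46.

Required subsidy s = 46 per unit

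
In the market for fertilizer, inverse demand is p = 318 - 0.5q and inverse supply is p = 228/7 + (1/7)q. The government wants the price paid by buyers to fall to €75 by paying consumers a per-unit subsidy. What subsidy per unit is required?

At a buyer price of 75, quantity demanded is 636 − 2·75 = 486.
Sellers supply 486 only when they receive ps = 228/7 + (1/7)·486 = 102.
s = ps − pb = 102 − 75 = 27.

Required subsidy s = €27 per unit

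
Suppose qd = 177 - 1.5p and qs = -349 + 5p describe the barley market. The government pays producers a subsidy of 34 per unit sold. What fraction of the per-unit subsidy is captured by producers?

Producer share = 3/13

Pre-subsidy: 177 - 1.5p = -349 + 5p gives p* = 1052/13, q* = 723/13.
With the subsidy, sellers receive ps = pb + 34 for each unit, where pb is the price buyers pay.
Supply in terms of pb becomes qs = -349 + 5(pb + 34) = -179 + 5pb. Setting this equal to demand: 177 - 1.5pb = -179 + 5pb, so pb = 712/13.
Sellers receive ps = 712/13 + 34 = 1154/13; q' = 177 − 1.5·(712/13) = 1233/13.
Buyers' price falls by p* − pb = 1052/13 − 712/13 = 340/13; sellers' price rises by ps − p* = 1154/13 − 1052/13 = 102/13.
So producers capture (102/13)/34 = 3/13 of each unit of subsidy.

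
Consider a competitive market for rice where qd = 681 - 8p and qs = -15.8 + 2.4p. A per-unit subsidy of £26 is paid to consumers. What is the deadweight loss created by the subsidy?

Pre-subsidy: 681 - 8p = -15.8 + 2.4p gives p* = 67, q* = 145.
With the rebate, buyers effectively pay pb = ps − 26, where ps is the price sellers receive.
Demand in terms of ps becomes qd = 681 − 8(ps − 26) = 889 - 8ps. Setting this equal to supply: 889 - 8ps = -15.8 + 2.4ps, so ps = 87.
Buyers pay pb = 87 − 26 = 61; q' = -15.8 + 2.4·87 = 193.
The subsidy expands output by 193 − 145 = 48 past the efficient level; on those units the gap between marginal cost and willingness to pay runs from 0 up to 26.
DWL = ½ × 26 × 48 = 624.

Deadweight loss = £624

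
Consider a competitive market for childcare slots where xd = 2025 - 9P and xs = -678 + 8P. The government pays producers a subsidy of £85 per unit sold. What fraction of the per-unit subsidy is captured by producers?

Producer share = 9/17

Pre-subsidy: 2025 - 9P = -678 + 8P gives P* = 159, x* = 594.
With the subsidy, sellers receive Ps = Pb + 85 for each unit, where Pb is the price buyers pay.
Supply in terms of Pb becomes xs = -678 + 8(Pb + 85) = 2 + 8Pb. Setting this equal to demand: 2025 - 9Pb = 2 + 8Pb, so Pb = 119.
Sellers receive Ps = 119 + 85 = 204; x' = 2025 − 9·119 = 954.
Buyers' price falls by P* − Pb = 159 − 119 = 40; sellers' price rises by Ps − P* = 204 − 159 = 45.
So producers capture 45/85 = 9/17 of each unit of subsidy.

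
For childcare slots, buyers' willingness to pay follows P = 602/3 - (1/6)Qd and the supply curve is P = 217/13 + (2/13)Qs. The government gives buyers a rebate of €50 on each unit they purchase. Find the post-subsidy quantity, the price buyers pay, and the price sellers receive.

Pre-subsidy: 602/3 - (1/6)Q = 217/13 + (2/13)Q gives Q* = 574 and P* = 105.
With the rebate, buyers effectively pay Pb = Ps − 50, where Ps is the price sellers receive.
On the curves, Pb = 602/3 - (1/6)Q and Ps = 217/13 + (2/13)Q; the wedge Ps − Pb = 50 gives 217/13 + (2/13)Q − (602/3 - (1/6)Q) = 50, so Q' = 730.
Then Pb = 602/3 − (1/6)·730 = 79 and Ps = 217/13 + (2/13)·730 = 129.

Q' = 730; buyers pay €79; sellers receive €129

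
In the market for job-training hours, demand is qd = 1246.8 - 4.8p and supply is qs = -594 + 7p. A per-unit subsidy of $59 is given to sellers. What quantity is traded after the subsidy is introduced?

Pre-subsidy: 1246.8 - 4.8p = -594 + 7p gives p* = 156, q* = 498.
With the subsidy, sellers receive ps = pb + 59 for each unit, where pb is the price buyers pay.
Supply in terms of pb becomes qs = -594 + 7(pb + 59) = -181 + 7pb. Setting this equal to demand: 1246.8 - 4.8pb = -181 + 7pb, so pb = 121.
Sellers receive ps = 121 + 59 = 180; q' = 1246.8 − 4.8·121 = 666.

q' = 666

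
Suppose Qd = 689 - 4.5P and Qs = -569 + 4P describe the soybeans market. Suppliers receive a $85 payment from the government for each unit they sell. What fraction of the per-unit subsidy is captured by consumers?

Consumer share = 8/17

Pre-subsidy: 689 - 4.5P = -569 + 4P gives P* = 148, Q* = 23.
With the subsidy, sellers receive Ps = Pb + 85 for each unit, where Pb is the price buyers pay.
Supply in terms of Pb becomes Qs = -569 + 4(Pb + 85) = -229 + 4Pb. Setting this equal to demand: 689 - 4.5Pb = -229 + 4Pb, so Pb = 108.
Sellers receive Ps = 108 + 85 = 193; Q' = 689 − 4.5·108 = 203.
Buyers' price falls by P* − Pb = 148 − 108 = 40; sellers' price rises by Ps − P* = 193 − 148 = 45.
So consumers capture 40/85 = 8/17 of each unit of subsidy.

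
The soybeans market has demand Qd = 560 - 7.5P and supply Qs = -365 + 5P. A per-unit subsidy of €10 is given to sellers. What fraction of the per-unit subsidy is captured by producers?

Producer share = 0.6

Pre-subsidy: 560 - 7.5P = -365 + 5P gives P* = 74, Q* = 5.
With the subsidy, sellers receive Ps = Pb + 10 for each unit, where Pb is the price buyers pay.
Supply in terms of Pb becomes Qs = -365 + 5(Pb + 10) = -315 + 5Pb. Setting this equal to demand: 560 - 7.5Pb = -315 + 5Pb, so Pb = 70.
Sellers receive Ps = 70 + 10 = 80; Q' = 560 − 7.5·70 = 35.
Buyers' price falls by P* − Pb = 74 − 70 = 4; sellers' price rises by Ps − P* = 80 − 74 = 6.
So producers capture 6/10 = 0.6 of each unit of subsidy.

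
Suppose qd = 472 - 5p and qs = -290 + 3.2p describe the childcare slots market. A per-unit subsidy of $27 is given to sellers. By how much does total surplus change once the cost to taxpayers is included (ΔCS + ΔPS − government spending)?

Net change in total surplus = -29160/41

Pre-subsidy: 472 - 5p = -290 + 3.2p gives p* = 3810/41, q* = 302/41.
With the subsidy, sellers receive ps = pb + 27 for each unit, where pb is the price buyers pay.
Supply in terms of pb becomes qs = -290 + 3.2(pb + 27) = -203.6 + 3.2pb. Setting this equal to demand: 472 - 5pb = -203.6 + 3.2pb, so pb = 3378/41.
Sellers receive ps = 3378/41 + 27 = 4485/41; q' = 472 − 5·(3378/41) = 2462/41.
ΔCS = ½(302/41 + 2462/41)(3810/41 − 3378/41) = 597024/1681; ΔPS = ½(302/41 + 2462/41)(4485/41 − 3810/41) = 932850/1681.
Government spending = 27 × 2462/41 = 66474/41.
Net change = 597024/1681 + 932850/1681 − 66474/41 = -29160/41. The loss equals the DWL triangle ½·27·2160/41.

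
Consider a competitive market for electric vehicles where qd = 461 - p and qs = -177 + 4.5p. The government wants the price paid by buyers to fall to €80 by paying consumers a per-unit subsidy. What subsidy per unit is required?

Required subsidy s = €44 per unit

At a buyer price of 80, quantity demanded is 461 − 1·80 = 381.
Sellers supply 381 only when they receive ps with -177 + 4.5·ps = 381, i.e. ps = 124.
s = ps − pb = 124 − 80 = 44.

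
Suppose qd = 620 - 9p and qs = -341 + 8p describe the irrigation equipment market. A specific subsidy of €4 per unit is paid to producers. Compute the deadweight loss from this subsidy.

Deadweight loss = 576/17

Pre-subsidy: 620 - 9p = -341 + 8p gives p* = 961/17, q* = 1891/17.
With the subsidy, sellers receive ps = pb + 4 for each unit, where pb is the price buyers pay.
Supply in terms of pb becomes qs = -341 + 8(pb + 4) = -309 + 8pb. Setting this equal to demand: 620 - 9pb = -309 + 8pb, so pb = 929/17.
Sellers receive ps = 929/17 + 4 = 997/17; q' = 620 − 9·(929/17) = 2179/17.
The subsidy expands output by 2179/17 − 1891/17 = 288/17 past the efficient level; on those units the gap between marginal cost and willingness to pay runs from 0 up to 4.
DWL = ½ × 4 × 288/17 = 576/17.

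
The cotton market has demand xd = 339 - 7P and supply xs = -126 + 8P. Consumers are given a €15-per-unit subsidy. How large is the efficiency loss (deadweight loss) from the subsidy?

Pre-subsidy: 339 - 7P = -126 + 8P gives P* = 31, x* = 122.
With the rebate, buyers effectively pay Pb = Ps − 15, where Ps is the price sellers receive.
Demand in terms of Ps becomes xd = 339 − 7(Ps − 15) = 444 - 7Ps. Setting this equal to supply: 444 - 7Ps = -126 + 8Ps, so Ps = 38.
Buyers pay Pb = 38 − 15 = 23; x' = -126 + 8·38 = 178.
The subsidy expands output by 178 − 122 = 56 past the efficient level; on those units the gap between marginal cost and willingness to pay runs from 0 up to 15.
DWL = ½ × 15 × 56 = 420.

Deadweight loss = €420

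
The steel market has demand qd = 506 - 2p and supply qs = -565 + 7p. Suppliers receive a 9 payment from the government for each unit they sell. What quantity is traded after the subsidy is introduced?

q' = 282

Pre-subsidy: 506 - 2p = -565 + 7p gives p* = 119, q* = 268.
With the subsidy, sellers receive ps = pb + 9 for each unit, where pb is the price buyers pay.
Supply in terms of pb becomes qs = -565 + 7(pb + 9) = -502 + 7pb. Setting this equal to demand: 506 - 2pb = -502 + 7pb, so pb = 112.
Sellers receive ps = 112 + 9 = 121; q' = 506 − 2·112 = 282.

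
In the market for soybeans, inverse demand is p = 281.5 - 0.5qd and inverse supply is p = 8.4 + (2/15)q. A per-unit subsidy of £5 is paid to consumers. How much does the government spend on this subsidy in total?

Government cost = 41715/19

Pre-subsidy: 281.5 - 0.5q = 8.4 + (2/15)q gives q* = 8193/19 and p* = 1252/19.
With the rebate, buyers effectively pay pb = ps − 5, where ps is the price sellers receive.
On the curves, pb = 281.5 - 0.5q and ps = 8.4 + (2/15)q; the wedge ps − pb = 5 gives 8.4 + (2/15)q − (281.5 - 0.5q) = 5, so q' = 8343/19.
Then pb = 281.5 − 0.5·(8343/19) = 1177/19 and ps = 8.4 + (2/15)·(8343/19) = 1272/19.
Government outlay = subsidy × quantity = 5 × 8343/19 = 41715/19.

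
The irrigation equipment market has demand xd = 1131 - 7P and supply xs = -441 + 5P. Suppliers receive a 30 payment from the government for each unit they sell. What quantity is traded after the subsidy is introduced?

x' = 301.5

Pre-subsidy: 1131 - 7P = -441 + 5P gives P* = 131, x* = 214.
With the subsidy, sellers receive Ps = Pb + 30 for each unit, where Pb is the price buyers pay.
Supply in terms of Pb becomes xs = -441 + 5(Pb + 30) = -291 + 5Pb. Setting this equal to demand: 1131 - 7Pb = -291 + 5Pb, so Pb = 118.5.
Sellers receive Ps = 118.5 + 30 = 148.5; x' = 1131 − 7·118.5 = 301.5.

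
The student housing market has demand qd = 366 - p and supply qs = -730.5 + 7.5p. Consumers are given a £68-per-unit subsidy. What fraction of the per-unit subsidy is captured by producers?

Producer share = 2/17

Pre-subsidy: 366 - p = -730.5 + 7.5p gives p* = 129, q* = 237.
With the rebate, buyers effectively pay pb = ps − 68, where ps is the price sellers receive.
Demand in terms of ps becomes qd = 366 − 1(ps − 68) = 434 - ps. Setting this equal to supply: 434 - ps = -730.5 + 7.5ps, so ps = 137.
Buyers pay pb = 137 − 68 = 69; q' = -730.5 + 7.5·137 = 297.
Buyers' price falls by p* − pb = 129 − 69 = 60; sellers' price rises by ps − p* = 137 − 129 = 8.
So producers capture 8/68 = 2/17 of each unit of subsidy.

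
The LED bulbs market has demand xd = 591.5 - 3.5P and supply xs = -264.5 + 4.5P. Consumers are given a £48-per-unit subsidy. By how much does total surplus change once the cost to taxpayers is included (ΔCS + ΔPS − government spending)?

Pre-subsidy: 591.5 - 3.5P = -264.5 + 4.5P gives P* = 107, x* = 217.
With the rebate, buyers effectively pay Pb = Ps − 48, where Ps is the price sellers receive.
Demand in terms of Ps becomes xd = 591.5 − 3.5(Ps − 48) = 759.5 - 3.5Ps. Setting this equal to supply: 759.5 - 3.5Ps = -264.5 + 4.5Ps, so Ps = 128.
Buyers pay Pb = 128 − 48 = 80; x' = -264.5 + 4.5·128 = 311.5.
ΔCS = ½(217 + 311.5)(107 − 80) = 7134.75; ΔPS = ½(217 + 311.5)(128 − 107) = 5549.25.
Government spending = 48 × 311.5 = 14952.
Net change = 7134.75 + 5549.25 − 14952 = -2268. The loss equals the DWL triangle ½·48·94.5.

Net change in total surplus = -£2268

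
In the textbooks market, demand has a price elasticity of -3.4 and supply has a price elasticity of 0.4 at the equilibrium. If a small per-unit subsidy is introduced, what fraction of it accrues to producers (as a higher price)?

For a small subsidy around the equilibrium, the benefit split depends on the relative slopes, which at a point are proportional to the elasticities.
Buyer share = εs/(εs + |εd|) = 0.4/(0.4 + 3.4) = 2/19; seller share = |εd|/(εs + |εd|) = 17/19.
So producers capture 17/19 of the subsidy.

Producer share = 17/19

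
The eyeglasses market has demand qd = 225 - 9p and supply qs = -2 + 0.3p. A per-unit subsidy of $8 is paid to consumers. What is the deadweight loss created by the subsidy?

Pre-subsidy: 225 - 9p = -2 + 0.3p gives p* = 2270/93, q* = 165/31.
With the rebate, buyers effectively pay pb = ps − 8, where ps is the price sellers receive.
Demand in terms of ps becomes qd = 225 − 9(ps − 8) = 297 - 9ps. Setting this equal to supply: 297 - 9ps = -2 + 0.3ps, so ps = 2990/93.
Buyers pay pb = 2990/93 − 8 = 2246/93; q' = -2 + 0.3·(2990/93) = 237/31.
The subsidy expands output by 237/31 − 165/31 = 72/31 past the efficient level; on those units the gap between marginal cost and willingness to pay runs from 0 up to 8.
DWL = ½ × 8 × 72/31 = 288/31.

Deadweight loss = 288/31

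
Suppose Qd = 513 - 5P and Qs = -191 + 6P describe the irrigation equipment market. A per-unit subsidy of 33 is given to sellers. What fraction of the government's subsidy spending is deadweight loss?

Pre-subsidy: 513 - 5P = -191 + 6P gives P* = 64, Q* = 193.
With the subsidy, sellers receive Ps = Pb + 33 for each unit, where Pb is the price buyers pay.
Supply in terms of Pb becomes Qs = -191 + 6(Pb + 33) = 7 + 6Pb. Setting this equal to demand: 513 - 5Pb = 7 + 6Pb, so Pb = 46.
Sellers receive Ps = 46 + 33 = 79; Q' = 513 − 5·46 = 283.
ΔCS = ½(193 + 283)(64 − 46) = 4284; ΔPS = ½(193 + 283)(79 − 64) = 3570.
Government spending = 33 × 283 = 9339.
DWL = ½ × 33 × (283 − 193) = 1485; fraction = 1485 / 9339 = 45/283.

DWL / government spending = 45/283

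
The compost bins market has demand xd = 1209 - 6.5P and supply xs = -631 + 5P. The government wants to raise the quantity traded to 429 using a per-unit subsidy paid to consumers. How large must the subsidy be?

At x = 429, invert demand for the buyer price: Pb = (1209 − 429)/6.5 = 120; invert supply for the seller price: Ps = (429 − (-631))/5 = 212.
The subsidy must fill the gap: s = Ps − Pb = 212 − 120 = 92.

Required subsidy s = 92 per unit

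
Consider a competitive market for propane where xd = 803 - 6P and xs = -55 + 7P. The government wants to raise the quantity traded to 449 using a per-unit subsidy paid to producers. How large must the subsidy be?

Required subsidy s = 13 per unit

At x = 449, invert demand for the buyer price: Pb = (803 − 449)/6 = 59; invert supply for the seller price: Ps = (449 − (-55))/7 = 72.
The subsidy must fill the gap: s = Ps − Pb = 72 − 59 = 13.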